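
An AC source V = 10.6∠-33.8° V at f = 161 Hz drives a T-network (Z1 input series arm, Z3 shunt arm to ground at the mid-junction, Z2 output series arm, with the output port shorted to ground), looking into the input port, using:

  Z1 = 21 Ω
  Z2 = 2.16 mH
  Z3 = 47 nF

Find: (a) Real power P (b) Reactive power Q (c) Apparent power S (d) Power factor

Step 1 — Angular frequency: ω = 2π·f = 2π·161 = 1012 rad/s.
Step 2 — Component impedances:
  Z1: Z = R = 21 Ω
  Z2: Z = jωL = j·1012·0.00216 = 0 + j2.185 Ω
  Z3: Z = 1/(jωC) = -j/(ω·C) = 0 - j2.103e+04 Ω
Step 3 — With the output port shorted to ground, the output series arm Z2 runs from the junction to ground; the shunt arm Z3 also runs from the junction to ground. They appear in parallel: Z3 || Z2 = 0 + j2.185 Ω.
Step 4 — Series with input arm Z1: Z_in = Z1 + (Z3 || Z2) = 21 + j2.185 Ω = 21.11∠5.9° Ω.
Step 5 — Source phasor: V = 10.6∠-33.8° V = 8.808 - j5.897 V.
Step 6 — Current: I = V / Z = 0.386 - j0.321 A = 0.5021∠-39.7° A.
Step 7 — Complex power: S = V·I* = 5.293 + j0.5508 VA.
Step 8 — Real power: P = Re(S) = 5.293 W.
Step 9 — Reactive power: Q = Im(S) = 0.5508 VAR.
Step 10 — Apparent power: |S| = 5.322 VA.
Step 11 — Power factor: PF = P/|S| = 0.9946 (lagging).

(a) P = 5.293 W  (b) Q = 0.5508 VAR  (c) S = 5.322 VA  (d) PF = 0.9946 (lagging)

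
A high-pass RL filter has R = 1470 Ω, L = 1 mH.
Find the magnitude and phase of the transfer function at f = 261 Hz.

Step 1 — Angular frequency: ω = 2π·261 = 1640 rad/s.
Step 2 — Transfer function: H(jω) = jωL/(R + jωL).
Step 3 — Numerator jωL = j·1.64; denominator R + jωL = 1470 + j1.64.
Step 4 — H = 1.245e-06 + j0.001116.
Step 5 — Magnitude: |H| = 0.001116 (-59.0 dB); phase: φ = 89.9°.

|H| = 0.001116 (-59.0 dB), φ = 89.9°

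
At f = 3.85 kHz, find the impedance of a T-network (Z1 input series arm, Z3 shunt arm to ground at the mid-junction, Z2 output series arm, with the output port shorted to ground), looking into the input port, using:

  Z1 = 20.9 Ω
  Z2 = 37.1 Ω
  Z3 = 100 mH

Step 1 — Angular frequency: ω = 2π·f = 2π·3850 = 2.419e+04 rad/s.
Step 2 — Component impedances:
  Z1: Z = R = 20.9 Ω
  Z2: Z = R = 37.1 Ω
  Z3: Z = jωL = j·2.419e+04·0.1 = 0 + j2419 Ω
Step 3 — With the output port shorted to ground, the output series arm Z2 runs from the junction to ground; the shunt arm Z3 also runs from the junction to ground. They appear in parallel: Z3 || Z2 = 37.09 + j0.5689 Ω.
Step 4 — Series with input arm Z1: Z_in = Z1 + (Z3 || Z2) = 57.99 + j0.5689 Ω = 57.99∠0.6° Ω.

Z = 57.99 + j0.5689 Ω = 57.99∠0.6° Ω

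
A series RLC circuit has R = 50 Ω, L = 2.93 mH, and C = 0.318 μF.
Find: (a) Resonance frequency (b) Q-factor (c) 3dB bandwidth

Step 1 — Resonance condition Im(Z)=0 gives ω₀ = 1/√(LC).
Step 2 — ω₀ = 1/√(0.00293·3.18e-07) = 3.276e+04 rad/s.
Step 3 — f₀ = ω₀/(2π) = 5214 Hz.
Step 4 — Series Q: Q = ω₀L/R = 3.276e+04·0.00293/50 = 1.92.
Step 5 — 3dB bandwidth: Δω = ω₀/Q = 1.706e+04 rad/s; BW = Δω/(2π) = 2716 Hz.

(a) f₀ = 5214 Hz  (b) Q = 1.92  (c) BW = 2716 Hz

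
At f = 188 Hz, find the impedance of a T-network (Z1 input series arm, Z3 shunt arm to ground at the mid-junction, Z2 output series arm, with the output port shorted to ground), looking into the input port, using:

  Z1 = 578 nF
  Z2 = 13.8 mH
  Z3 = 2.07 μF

Step 1 — Angular frequency: ω = 2π·f = 2π·188 = 1181 rad/s.
Step 2 — Component impedances:
  Z1: Z = 1/(jωC) = -j/(ω·C) = 0 - j1465 Ω
  Z2: Z = jωL = j·1181·0.0138 = 0 + j16.3 Ω
  Z3: Z = 1/(jωC) = -j/(ω·C) = 0 - j409 Ω
Step 3 — With the output port shorted to ground, the output series arm Z2 runs from the junction to ground; the shunt arm Z3 also runs from the junction to ground. They appear in parallel: Z3 || Z2 = 0 + j16.98 Ω.
Step 4 — Series with input arm Z1: Z_in = Z1 + (Z3 || Z2) = 0 - j1448 Ω = 1448∠-90.0° Ω.

Z = 0 - j1448 Ω = 1448∠-90.0° Ω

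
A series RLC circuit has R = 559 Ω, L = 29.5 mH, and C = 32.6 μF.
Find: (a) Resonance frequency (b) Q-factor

Step 1 — Resonance condition Im(Z)=0 gives ω₀ = 1/√(LC).
Step 2 — ω₀ = 1/√(0.0295·3.26e-05) = 1020 rad/s.
Step 3 — f₀ = ω₀/(2π) = 162.3 Hz.
Step 4 — Series Q: Q = ω₀L/R = 1020·0.0295/559 = 0.05381.

(a) f₀ = 162.3 Hz  (b) Q = 0.05381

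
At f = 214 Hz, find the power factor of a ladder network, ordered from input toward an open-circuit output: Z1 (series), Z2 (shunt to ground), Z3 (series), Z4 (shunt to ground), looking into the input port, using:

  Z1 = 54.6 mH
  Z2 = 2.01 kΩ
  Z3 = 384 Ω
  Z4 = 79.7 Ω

Step 1 — Angular frequency: ω = 2π·f = 2π·214 = 1345 rad/s.
Step 2 — Component impedances:
  Z1: Z = jωL = j·1345·0.0546 = 0 + j73.42 Ω
  Z2: Z = R = 2010 Ω
  Z3: Z = R = 384 Ω
  Z4: Z = R = 79.7 Ω
Step 3 — Ladder network (open output): work backward from the far end, alternating series and parallel combinations. Z_in = 376.8 + j73.42 Ω = 383.9∠11.0° Ω.
Step 4 — Power factor: PF = cos(φ) = Re(Z)/|Z| = 376.8/383.9 = 0.9815.
Step 5 — Type: Im(Z) = 73.42 ⇒ lagging (phase φ = 11.0°).

PF = 0.9815 (lagging, φ = 11.0°)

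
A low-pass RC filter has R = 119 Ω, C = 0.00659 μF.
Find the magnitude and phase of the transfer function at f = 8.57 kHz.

Step 1 — Angular frequency: ω = 2π·8570 = 5.385e+04 rad/s.
Step 2 — Transfer function: H(jω) = 1/(1 + jωRC).
Step 3 — Denominator: 1 + jωRC = 1 + j·5.385e+04·119·6.59e-09 = 1 + j0.04223.
Step 4 — H = 0.9982 - j0.04215.
Step 5 — Magnitude: |H| = 0.9991 (-0.0 dB); phase: φ = -2.4°.

|H| = 0.9991 (-0.0 dB), φ = -2.4°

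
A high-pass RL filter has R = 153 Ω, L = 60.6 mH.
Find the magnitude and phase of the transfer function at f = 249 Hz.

Step 1 — Angular frequency: ω = 2π·249 = 1565 rad/s.
Step 2 — Transfer function: H(jω) = jωL/(R + jωL).
Step 3 — Numerator jωL = j·94.81; denominator R + jωL = 153 + j94.81.
Step 4 — H = 0.2775 + j0.4477.
Step 5 — Magnitude: |H| = 0.5267 (-5.6 dB); phase: φ = 58.2°.

|H| = 0.5267 (-5.6 dB), φ = 58.2°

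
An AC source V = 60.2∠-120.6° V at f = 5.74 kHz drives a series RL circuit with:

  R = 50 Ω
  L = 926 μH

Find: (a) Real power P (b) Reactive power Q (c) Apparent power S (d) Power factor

Step 1 — Angular frequency: ω = 2π·f = 2π·5740 = 3.607e+04 rad/s.
Step 2 — Component impedances:
  R: Z = R = 50 Ω
  L: Z = jωL = j·3.607e+04·0.000926 = 0 + j33.4 Ω
Step 3 — Series combination: Z_total = R + L = 50 + j33.4 Ω = 60.13∠33.7° Ω.
Step 4 — Source phasor: V = 60.2∠-120.6° V = -30.64 - j51.82 V.
Step 5 — Current: I = V / Z = -0.9025 - j0.4335 A = 1.001∠-154.3° A.
Step 6 — Complex power: S = V·I* = 50.12 + j33.48 VA.
Step 7 — Real power: P = Re(S) = 50.12 W.
Step 8 — Reactive power: Q = Im(S) = 33.48 VAR.
Step 9 — Apparent power: |S| = 60.27 VA.
Step 10 — Power factor: PF = P/|S| = 0.8316 (lagging).

(a) P = 50.12 W  (b) Q = 33.48 VAR  (c) S = 60.27 VA  (d) PF = 0.8316 (lagging)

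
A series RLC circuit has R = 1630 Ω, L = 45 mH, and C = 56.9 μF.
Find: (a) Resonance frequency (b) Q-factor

Step 1 — Resonance condition Im(Z)=0 gives ω₀ = 1/√(LC).
Step 2 — ω₀ = 1/√(0.045·5.69e-05) = 624.9 rad/s.
Step 3 — f₀ = ω₀/(2π) = 99.46 Hz.
Step 4 — Series Q: Q = ω₀L/R = 624.9·0.045/1630 = 0.01725.

(a) f₀ = 99.46 Hz  (b) Q = 0.01725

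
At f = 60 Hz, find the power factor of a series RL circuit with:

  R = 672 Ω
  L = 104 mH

Step 1 — Angular frequency: ω = 2π·f = 2π·60 = 377 rad/s.
Step 2 — Component impedances:
  R: Z = R = 672 Ω
  L: Z = jωL = j·377·0.104 = 0 + j39.21 Ω
Step 3 — Series combination: Z_total = R + L = 672 + j39.21 Ω = 673.1∠3.3° Ω.
Step 4 — Power factor: PF = cos(φ) = Re(Z)/|Z| = 672/673.14 = 0.9983.
Step 5 — Type: Im(Z) = 39.21 ⇒ lagging (phase φ = 3.3°).

PF = 0.9983 (lagging, φ = 3.3°)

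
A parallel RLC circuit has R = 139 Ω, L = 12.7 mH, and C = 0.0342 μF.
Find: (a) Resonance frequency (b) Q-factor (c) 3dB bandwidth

Step 1 — Resonance: ω₀ = 1/√(LC) = 1/√(0.0127·3.42e-08) = 4.798e+04 rad/s.
Step 2 — f₀ = ω₀/(2π) = 7637 Hz.
Step 3 — Parallel Q: Q = R/(ω₀L) = 139/(4.798e+04·0.0127) = 0.2281.
Step 4 — Bandwidth: Δω = ω₀/Q = 2.104e+05 rad/s; BW = Δω/(2π) = 3.348e+04 Hz.

(a) f₀ = 7637 Hz  (b) Q = 0.2281  (c) BW = 3.348e+04 Hz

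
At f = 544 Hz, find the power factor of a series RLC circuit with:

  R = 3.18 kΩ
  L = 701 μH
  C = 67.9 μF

Step 1 — Angular frequency: ω = 2π·f = 2π·544 = 3418 rad/s.
Step 2 — Component impedances:
  R: Z = R = 3180 Ω
  L: Z = jωL = j·3418·0.000701 = 0 + j2.396 Ω
  C: Z = 1/(jωC) = -j/(ω·C) = 0 - j4.309 Ω
Step 3 — Series combination: Z_total = R + L + C = 3180 - j1.913 Ω = 3180∠-0.0° Ω.
Step 4 — Power factor: PF = cos(φ) = Re(Z)/|Z| = 3180/3180 = 1.
Step 5 — Type: Im(Z) = -1.913 ⇒ leading (phase φ = -0.0°).

PF = 1 (leading, φ = -0.0°)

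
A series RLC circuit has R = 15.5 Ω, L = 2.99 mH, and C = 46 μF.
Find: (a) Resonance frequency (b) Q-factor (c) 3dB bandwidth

Step 1 — Resonance: ω₀ = 1/√(LC) = 1/√(0.00299·4.6e-05) = 2696 rad/s.
Step 2 — f₀ = ω₀/(2π) = 429.1 Hz.
Step 3 — Series Q: Q = ω₀L/R = 2696·0.00299/15.5 = 0.5201.
Step 4 — Bandwidth: Δω = ω₀/Q = 5184 rad/s; BW = Δω/(2π) = 825.1 Hz.

(a) f₀ = 429.1 Hz  (b) Q = 0.5201  (c) BW = 825.1 Hz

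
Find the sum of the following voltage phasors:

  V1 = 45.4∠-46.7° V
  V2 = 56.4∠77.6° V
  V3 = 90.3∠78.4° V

Step 1 — Convert each phasor to rectangular form:
  V1 = 45.4·(cos(-46.7°) + j·sin(-46.7°)) = 31.14 - j33.04 V
  V2 = 56.4·(cos(77.6°) + j·sin(77.6°)) = 12.11 + j55.08 V
  V3 = 90.3·(cos(78.4°) + j·sin(78.4°)) = 18.16 + j88.46 V
Step 2 — Sum components: V_total = 61.4 + j110.5 V.
Step 3 — Convert to polar: |V_total| = 126.4 V, ∠V_total = 60.9°.

V_total = 126.4∠60.9° V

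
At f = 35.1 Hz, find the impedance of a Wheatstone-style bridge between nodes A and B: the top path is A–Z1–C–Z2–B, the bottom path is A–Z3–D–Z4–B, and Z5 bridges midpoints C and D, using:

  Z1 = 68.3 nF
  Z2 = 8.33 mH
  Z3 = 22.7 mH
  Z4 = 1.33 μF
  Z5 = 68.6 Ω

Step 1 — Angular frequency: ω = 2π·f = 2π·35.1 = 220.5 rad/s.
Step 2 — Component impedances:
  Z1: Z = 1/(jωC) = -j/(ω·C) = 0 - j6.639e+04 Ω
  Z2: Z = jωL = j·220.5·0.00833 = 0 + j1.837 Ω
  Z3: Z = jωL = j·220.5·0.0227 = 0 + j5.006 Ω
  Z4: Z = 1/(jωC) = -j/(ω·C) = 0 - j3409 Ω
  Z5: Z = R = 68.6 Ω
Step 3 — Bridge requires nodal analysis (the Z5 bridge couples midpoints C and D, so the two paths cannot be reduced to a simple series/parallel combination). Setting node B to ground and injecting 1 A at node A, the 3-node admittance system at A, C, D solves to V_A = Z_AB = 68.65 + j5.392 Ω = 68.86∠4.5° Ω.

Z = 68.65 + j5.392 Ω = 68.86∠4.5° Ω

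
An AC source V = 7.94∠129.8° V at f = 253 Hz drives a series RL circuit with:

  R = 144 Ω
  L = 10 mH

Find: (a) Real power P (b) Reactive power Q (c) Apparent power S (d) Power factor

Step 1 — Angular frequency: ω = 2π·f = 2π·253 = 1590 rad/s.
Step 2 — Component impedances:
  R: Z = R = 144 Ω
  L: Z = jωL = j·1590·0.01 = 0 + j15.9 Ω
Step 3 — Series combination: Z_total = R + L = 144 + j15.9 Ω = 144.9∠6.3° Ω.
Step 4 — Source phasor: V = 7.94∠129.8° V = -5.082 + j6.1 V.
Step 5 — Current: I = V / Z = -0.03025 + j0.0457 A = 0.05481∠123.5° A.
Step 6 — Complex power: S = V·I* = 0.4325 + j0.04775 VA.
Step 7 — Real power: P = Re(S) = 0.4325 W.
Step 8 — Reactive power: Q = Im(S) = 0.04775 VAR.
Step 9 — Apparent power: |S| = 0.4352 VA.
Step 10 — Power factor: PF = P/|S| = 0.994 (lagging).

(a) P = 0.4325 W  (b) Q = 0.04775 VAR  (c) S = 0.4352 VA  (d) PF = 0.994 (lagging)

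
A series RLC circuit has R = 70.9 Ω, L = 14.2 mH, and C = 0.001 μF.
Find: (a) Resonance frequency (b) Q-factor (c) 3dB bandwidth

Step 1 — Resonance condition Im(Z)=0 gives ω₀ = 1/√(LC).
Step 2 — ω₀ = 1/√(0.0142·1e-09) = 2.654e+05 rad/s.
Step 3 — f₀ = ω₀/(2π) = 4.224e+04 Hz.
Step 4 — Series Q: Q = ω₀L/R = 2.654e+05·0.0142/70.9 = 53.15.
Step 5 — 3dB bandwidth: Δω = ω₀/Q = 4993 rad/s; BW = Δω/(2π) = 794.7 Hz.

(a) f₀ = 4.224e+04 Hz  (b) Q = 53.15  (c) BW = 794.7 Hz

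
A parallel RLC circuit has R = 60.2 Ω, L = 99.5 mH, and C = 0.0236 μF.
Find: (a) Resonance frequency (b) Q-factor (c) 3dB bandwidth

Step 1 — Resonance: ω₀ = 1/√(LC) = 1/√(0.0995·2.36e-08) = 2.064e+04 rad/s.
Step 2 — f₀ = ω₀/(2π) = 3284 Hz.
Step 3 — Parallel Q: Q = R/(ω₀L) = 60.2/(2.064e+04·0.0995) = 0.02932.
Step 4 — Bandwidth: Δω = ω₀/Q = 7.039e+05 rad/s; BW = Δω/(2π) = 1.12e+05 Hz.

(a) f₀ = 3284 Hz  (b) Q = 0.02932  (c) BW = 1.12e+05 Hz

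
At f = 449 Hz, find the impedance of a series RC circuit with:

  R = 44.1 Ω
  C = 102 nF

Step 1 — Angular frequency: ω = 2π·f = 2π·449 = 2821 rad/s.
Step 2 — Component impedances:
  R: Z = R = 44.1 Ω
  C: Z = 1/(jωC) = -j/(ω·C) = 0 - j3475 Ω
Step 3 — Series combination: Z_total = R + C = 44.1 - j3475 Ω = 3475∠-89.3° Ω.

Z = 44.1 - j3475 Ω = 3475∠-89.3° Ω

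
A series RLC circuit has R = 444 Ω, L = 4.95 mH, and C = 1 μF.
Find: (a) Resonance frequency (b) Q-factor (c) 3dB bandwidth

Step 1 — Resonance condition Im(Z)=0 gives ω₀ = 1/√(LC).
Step 2 — ω₀ = 1/√(0.00495·1e-06) = 1.421e+04 rad/s.
Step 3 — f₀ = ω₀/(2π) = 2262 Hz.
Step 4 — Series Q: Q = ω₀L/R = 1.421e+04·0.00495/444 = 0.1585.
Step 5 — 3dB bandwidth: Δω = ω₀/Q = 8.97e+04 rad/s; BW = Δω/(2π) = 1.428e+04 Hz.

(a) f₀ = 2262 Hz  (b) Q = 0.1585  (c) BW = 1.428e+04 Hz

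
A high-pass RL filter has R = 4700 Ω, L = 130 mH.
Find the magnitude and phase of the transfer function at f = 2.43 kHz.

Step 1 — Angular frequency: ω = 2π·2430 = 1.527e+04 rad/s.
Step 2 — Transfer function: H(jω) = jωL/(R + jωL).
Step 3 — Numerator jωL = j·1985; denominator R + jωL = 4700 + j1985.
Step 4 — H = 0.1514 + j0.3584.
Step 5 — Magnitude: |H| = 0.389 (-8.2 dB); phase: φ = 67.1°.

|H| = 0.389 (-8.2 dB), φ = 67.1°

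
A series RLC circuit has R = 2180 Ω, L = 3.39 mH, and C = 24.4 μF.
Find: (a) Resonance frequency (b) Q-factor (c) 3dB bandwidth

Step 1 — Resonance: ω₀ = 1/√(LC) = 1/√(0.00339·2.44e-05) = 3477 rad/s.
Step 2 — f₀ = ω₀/(2π) = 553.4 Hz.
Step 3 — Series Q: Q = ω₀L/R = 3477·0.00339/2180 = 0.005407.
Step 4 — Bandwidth: Δω = ω₀/Q = 6.431e+05 rad/s; BW = Δω/(2π) = 1.023e+05 Hz.

(a) f₀ = 553.4 Hz  (b) Q = 0.005407  (c) BW = 1.023e+05 Hz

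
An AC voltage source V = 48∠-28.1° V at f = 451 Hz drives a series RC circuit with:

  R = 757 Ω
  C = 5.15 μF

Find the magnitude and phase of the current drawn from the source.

Step 1 — Angular frequency: ω = 2π·f = 2π·451 = 2834 rad/s.
Step 2 — Component impedances:
  R: Z = R = 757 Ω
  C: Z = 1/(jωC) = -j/(ω·C) = 0 - j68.52 Ω
Step 3 — Series combination: Z_total = R + C = 757 - j68.52 Ω = 760.1∠-5.2° Ω.
Step 4 — Source phasor: V = 48∠-28.1° V = 42.34 - j22.61 V.
Step 5 — Ohm's law: I = V / Z_total = (42.34 - j22.61) / (757 - j68.52) = 0.05816 - j0.0246 A.
Step 6 — Convert to polar: |I| = 0.06315 A, ∠I = -22.9°.

I = 0.06315∠-22.9° A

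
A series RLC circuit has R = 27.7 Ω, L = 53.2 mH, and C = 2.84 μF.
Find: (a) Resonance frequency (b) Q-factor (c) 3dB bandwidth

Step 1 — Resonance: ω₀ = 1/√(LC) = 1/√(0.0532·2.84e-06) = 2573 rad/s.
Step 2 — f₀ = ω₀/(2π) = 409.5 Hz.
Step 3 — Series Q: Q = ω₀L/R = 2573·0.0532/27.7 = 4.941.
Step 4 — Bandwidth: Δω = ω₀/Q = 520.7 rad/s; BW = Δω/(2π) = 82.87 Hz.

(a) f₀ = 409.5 Hz  (b) Q = 4.941  (c) BW = 82.87 Hz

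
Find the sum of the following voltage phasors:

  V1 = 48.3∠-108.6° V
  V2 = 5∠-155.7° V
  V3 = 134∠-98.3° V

Step 1 — Convert each phasor to rectangular form:
  V1 = 48.3·(cos(-108.6°) + j·sin(-108.6°)) = -15.41 - j45.78 V
  V2 = 5·(cos(-155.7°) + j·sin(-155.7°)) = -4.557 - j2.058 V
  V3 = 134·(cos(-98.3°) + j·sin(-98.3°)) = -19.34 - j132.6 V
Step 2 — Sum components: V_total = -39.31 - j180.4 V.
Step 3 — Convert to polar: |V_total| = 184.7 V, ∠V_total = -102.3°.

V_total = 184.7∠-102.3° V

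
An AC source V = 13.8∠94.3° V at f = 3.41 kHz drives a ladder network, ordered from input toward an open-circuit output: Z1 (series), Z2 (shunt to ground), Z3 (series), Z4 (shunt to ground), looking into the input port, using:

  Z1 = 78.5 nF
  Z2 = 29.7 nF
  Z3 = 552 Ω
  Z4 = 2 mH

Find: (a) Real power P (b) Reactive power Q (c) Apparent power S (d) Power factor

Step 1 — Angular frequency: ω = 2π·f = 2π·3410 = 2.143e+04 rad/s.
Step 2 — Component impedances:
  Z1: Z = 1/(jωC) = -j/(ω·C) = 0 - j594.6 Ω
  Z2: Z = 1/(jωC) = -j/(ω·C) = 0 - j1571 Ω
  Z3: Z = R = 552 Ω
  Z4: Z = jωL = j·2.143e+04·0.002 = 0 + j42.85 Ω
Step 3 — Ladder network (open output): work backward from the far end, alternating series and parallel combinations. Z_in = 516.1 - j736.9 Ω = 899.6∠-55.0° Ω.
Step 4 — Source phasor: V = 13.8∠94.3° V = -1.035 + j13.76 V.
Step 5 — Current: I = V / Z = -0.01319 + j0.007833 A = 0.01534∠149.3° A.
Step 6 — Complex power: S = V·I* = 0.1214 - j0.1734 VA.
Step 7 — Real power: P = Re(S) = 0.1214 W.
Step 8 — Reactive power: Q = Im(S) = -0.1734 VAR.
Step 9 — Apparent power: |S| = 0.2117 VA.
Step 10 — Power factor: PF = P/|S| = 0.5737 (leading).

(a) P = 0.1214 W  (b) Q = -0.1734 VAR  (c) S = 0.2117 VA  (d) PF = 0.5737 (leading)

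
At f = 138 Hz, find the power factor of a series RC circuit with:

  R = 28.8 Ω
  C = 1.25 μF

Step 1 — Angular frequency: ω = 2π·f = 2π·138 = 867.1 rad/s.
Step 2 — Component impedances:
  R: Z = R = 28.8 Ω
  C: Z = 1/(jωC) = -j/(ω·C) = 0 - j922.6 Ω
Step 3 — Series combination: Z_total = R + C = 28.8 - j922.6 Ω = 923.1∠-88.2° Ω.
Step 4 — Power factor: PF = cos(φ) = Re(Z)/|Z| = 28.8/923.1 = 0.0312.
Step 5 — Type: Im(Z) = -922.6 ⇒ leading (phase φ = -88.2°).

PF = 0.0312 (leading, φ = -88.2°)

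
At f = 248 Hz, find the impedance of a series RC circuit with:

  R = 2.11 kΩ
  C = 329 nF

Step 1 — Angular frequency: ω = 2π·f = 2π·248 = 1558 rad/s.
Step 2 — Component impedances:
  R: Z = R = 2110 Ω
  C: Z = 1/(jωC) = -j/(ω·C) = 0 - j1951 Ω
Step 3 — Series combination: Z_total = R + C = 2110 - j1951 Ω = 2874∠-42.8° Ω.

Z = 2110 - j1951 Ω = 2874∠-42.8° Ω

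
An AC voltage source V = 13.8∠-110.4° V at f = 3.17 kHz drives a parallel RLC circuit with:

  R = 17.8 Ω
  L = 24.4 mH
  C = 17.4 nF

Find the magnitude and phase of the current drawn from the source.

Step 1 — Angular frequency: ω = 2π·f = 2π·3170 = 1.992e+04 rad/s.
Step 2 — Component impedances:
  R: Z = R = 17.8 Ω
  L: Z = jωL = j·1.992e+04·0.0244 = 0 + j486 Ω
  C: Z = 1/(jωC) = -j/(ω·C) = 0 - j2885 Ω
Step 3 — Parallel combination: 1/Z_total = 1/R + 1/L + 1/C; Z_total = 17.78 + j0.5416 Ω = 17.79∠1.7° Ω.
Step 4 — Source phasor: V = 13.8∠-110.4° V = -4.81 - j12.93 V.
Step 5 — Ohm's law: I = V / Z_total = (-4.81 - j12.93) / (17.78 + j0.5416) = -0.2924 - j0.7184 A.
Step 6 — Convert to polar: |I| = 0.7756 A, ∠I = -112.1°.

I = 0.7756∠-112.1° A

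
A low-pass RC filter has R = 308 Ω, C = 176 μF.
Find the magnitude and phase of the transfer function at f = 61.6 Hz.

Step 1 — Angular frequency: ω = 2π·61.6 = 387 rad/s.
Step 2 — Transfer function: H(jω) = 1/(1 + jωRC).
Step 3 — Denominator: 1 + jωRC = 1 + j·387·308·0.000176 = 1 + j20.98.
Step 4 — H = 0.002267 - j0.04755.
Step 5 — Magnitude: |H| = 0.04761 (-26.4 dB); phase: φ = -87.3°.

|H| = 0.04761 (-26.4 dB), φ = -87.3°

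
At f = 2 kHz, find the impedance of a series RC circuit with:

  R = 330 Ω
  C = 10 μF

Step 1 — Angular frequency: ω = 2π·f = 2π·2000 = 1.257e+04 rad/s.
Step 2 — Component impedances:
  R: Z = R = 330 Ω
  C: Z = 1/(jωC) = -j/(ω·C) = 0 - j7.958 Ω
Step 3 — Series combination: Z_total = R + C = 330 - j7.958 Ω = 330.1∠-1.4° Ω.

Z = 330 - j7.958 Ω = 330.1∠-1.4° Ω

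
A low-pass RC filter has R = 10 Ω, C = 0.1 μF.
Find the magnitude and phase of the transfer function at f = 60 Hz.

Step 1 — Angular frequency: ω = 2π·60 = 377 rad/s.
Step 2 — Transfer function: H(jω) = 1/(1 + jωRC).
Step 3 — Denominator: 1 + jωRC = 1 + j·377·10·1e-07 = 1 + j0.000377.
Step 4 — H = 1 - j0.000377.
Step 5 — Magnitude: |H| = 1 (-0.0 dB); phase: φ = -0.0°.

|H| = 1 (-0.0 dB), φ = -0.0°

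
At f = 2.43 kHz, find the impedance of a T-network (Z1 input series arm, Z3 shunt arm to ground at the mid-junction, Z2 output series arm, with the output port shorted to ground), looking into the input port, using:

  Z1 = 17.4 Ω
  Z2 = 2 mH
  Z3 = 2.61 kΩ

Step 1 — Angular frequency: ω = 2π·f = 2π·2430 = 1.527e+04 rad/s.
Step 2 — Component impedances:
  Z1: Z = R = 17.4 Ω
  Z2: Z = jωL = j·1.527e+04·0.002 = 0 + j30.54 Ω
  Z3: Z = R = 2610 Ω
Step 3 — With the output port shorted to ground, the output series arm Z2 runs from the junction to ground; the shunt arm Z3 also runs from the junction to ground. They appear in parallel: Z3 || Z2 = 0.3572 + j30.53 Ω.
Step 4 — Series with input arm Z1: Z_in = Z1 + (Z3 || Z2) = 17.76 + j30.53 Ω = 35.32∠59.8° Ω.

Z = 17.76 + j30.53 Ω = 35.32∠59.8° Ω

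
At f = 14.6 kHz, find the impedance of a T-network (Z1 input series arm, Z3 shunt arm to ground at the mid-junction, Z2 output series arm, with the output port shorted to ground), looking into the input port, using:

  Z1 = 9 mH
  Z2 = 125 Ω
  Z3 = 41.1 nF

Step 1 — Angular frequency: ω = 2π·f = 2π·1.46e+04 = 9.173e+04 rad/s.
Step 2 — Component impedances:
  Z1: Z = jωL = j·9.173e+04·0.009 = 0 + j825.6 Ω
  Z2: Z = R = 125 Ω
  Z3: Z = 1/(jωC) = -j/(ω·C) = 0 - j265.2 Ω
Step 3 — With the output port shorted to ground, the output series arm Z2 runs from the junction to ground; the shunt arm Z3 also runs from the junction to ground. They appear in parallel: Z3 || Z2 = 102.3 - j48.2 Ω.
Step 4 — Series with input arm Z1: Z_in = Z1 + (Z3 || Z2) = 102.3 + j777.4 Ω = 784.1∠82.5° Ω.

Z = 102.3 + j777.4 Ω = 784.1∠82.5° Ω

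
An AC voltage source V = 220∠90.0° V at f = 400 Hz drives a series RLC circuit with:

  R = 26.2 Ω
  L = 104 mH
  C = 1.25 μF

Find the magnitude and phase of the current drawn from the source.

Step 1 — Angular frequency: ω = 2π·f = 2π·400 = 2513 rad/s.
Step 2 — Component impedances:
  R: Z = R = 26.2 Ω
  L: Z = jωL = j·2513·0.104 = 0 + j261.4 Ω
  C: Z = 1/(jωC) = -j/(ω·C) = 0 - j318.3 Ω
Step 3 — Series combination: Z_total = R + L + C = 26.2 - j56.93 Ω = 62.67∠-65.3° Ω.
Step 4 — Source phasor: V = 220∠90.0° V = 0 + j220 V.
Step 5 — Ohm's law: I = V / Z_total = (0 + j220) / (26.2 - j56.93) = -3.189 + j1.468 A.
Step 6 — Convert to polar: |I| = 3.511 A, ∠I = 155.3°.

I = 3.511∠155.3° A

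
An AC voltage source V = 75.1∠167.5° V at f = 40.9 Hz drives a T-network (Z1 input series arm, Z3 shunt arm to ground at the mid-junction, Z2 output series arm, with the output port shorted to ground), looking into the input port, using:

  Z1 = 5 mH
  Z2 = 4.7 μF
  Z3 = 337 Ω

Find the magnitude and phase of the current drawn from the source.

Step 1 — Angular frequency: ω = 2π·f = 2π·40.9 = 257 rad/s.
Step 2 — Component impedances:
  Z1: Z = jωL = j·257·0.005 = 0 + j1.285 Ω
  Z2: Z = 1/(jωC) = -j/(ω·C) = 0 - j827.9 Ω
  Z3: Z = R = 337 Ω
Step 3 — With the output port shorted to ground, the output series arm Z2 runs from the junction to ground; the shunt arm Z3 also runs from the junction to ground. They appear in parallel: Z3 || Z2 = 289.1 - j117.7 Ω.
Step 4 — Series with input arm Z1: Z_in = Z1 + (Z3 || Z2) = 289.1 - j116.4 Ω = 311.7∠-21.9° Ω.
Step 5 — Source phasor: V = 75.1∠167.5° V = -73.32 + j16.25 V.
Step 6 — Ohm's law: I = V / Z_total = (-73.32 + j16.25) / (289.1 - j116.4) = -0.2377 - j0.03948 A.
Step 7 — Convert to polar: |I| = 0.241 A, ∠I = -170.6°.

I = 0.241∠-170.6° A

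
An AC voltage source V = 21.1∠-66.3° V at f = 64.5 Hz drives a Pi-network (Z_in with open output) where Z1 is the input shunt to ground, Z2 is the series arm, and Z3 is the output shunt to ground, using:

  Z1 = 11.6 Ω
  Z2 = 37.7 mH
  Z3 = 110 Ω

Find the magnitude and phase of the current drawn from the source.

Step 1 — Angular frequency: ω = 2π·f = 2π·64.5 = 405.3 rad/s.
Step 2 — Component impedances:
  Z1: Z = R = 11.6 Ω
  Z2: Z = jωL = j·405.3·0.0377 = 0 + j15.28 Ω
  Z3: Z = R = 110 Ω
Step 3 — With open output, the series arm Z2 and the output shunt Z3 appear in series to ground: Z2 + Z3 = 110 + j15.28 Ω.
Step 4 — Parallel with input shunt Z1: Z_in = Z1 || (Z2 + Z3) = 10.51 + j0.1369 Ω = 10.51∠0.7° Ω.
Step 5 — Source phasor: V = 21.1∠-66.3° V = 8.481 - j19.32 V.
Step 6 — Ohm's law: I = V / Z_total = (8.481 - j19.32) / (10.51 + j0.1369) = 0.7828 - j1.848 A.
Step 7 — Convert to polar: |I| = 2.007 A, ∠I = -67.0°.

I = 2.007∠-67.0° A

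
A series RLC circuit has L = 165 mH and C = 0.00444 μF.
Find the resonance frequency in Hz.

Step 1 — Resonance condition Im(Z)=0 gives ω₀ = 1/√(LC).
Step 2 — ω₀ = 1/√(0.165·4.44e-09) = 3.695e+04 rad/s.
Step 3 — f₀ = ω₀/(2π) = 5880 Hz.

f₀ = 5880 Hz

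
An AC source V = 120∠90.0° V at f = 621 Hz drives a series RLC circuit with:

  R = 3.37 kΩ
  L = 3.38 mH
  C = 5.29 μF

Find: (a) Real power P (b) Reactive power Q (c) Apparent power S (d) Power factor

Step 1 — Angular frequency: ω = 2π·f = 2π·621 = 3902 rad/s.
Step 2 — Component impedances:
  R: Z = R = 3370 Ω
  L: Z = jωL = j·3902·0.00338 = 0 + j13.19 Ω
  C: Z = 1/(jωC) = -j/(ω·C) = 0 - j48.45 Ω
Step 3 — Series combination: Z_total = R + L + C = 3370 - j35.26 Ω = 3370∠-0.6° Ω.
Step 4 — Source phasor: V = 120∠90.0° V = 0 + j120 V.
Step 5 — Current: I = V / Z = -0.0003725 + j0.0356 A = 0.03561∠90.6° A.
Step 6 — Complex power: S = V·I* = 4.273 - j0.0447 VA.
Step 7 — Real power: P = Re(S) = 4.273 W.
Step 8 — Reactive power: Q = Im(S) = -0.0447 VAR.
Step 9 — Apparent power: |S| = 4.273 VA.
Step 10 — Power factor: PF = P/|S| = 0.9999 (leading).

(a) P = 4.273 W  (b) Q = -0.0447 VAR  (c) S = 4.273 VA  (d) PF = 0.9999 (leading)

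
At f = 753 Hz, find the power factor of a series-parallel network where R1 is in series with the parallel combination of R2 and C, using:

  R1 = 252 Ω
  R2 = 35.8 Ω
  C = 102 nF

Step 1 — Angular frequency: ω = 2π·f = 2π·753 = 4731 rad/s.
Step 2 — Component impedances:
  R1: Z = R = 252 Ω
  R2: Z = R = 35.8 Ω
  C: Z = 1/(jωC) = -j/(ω·C) = 0 - j2072 Ω
Step 3 — Parallel branch: R2 || C = 1/(1/R2 + 1/C) = 35.79 - j0.6183 Ω.
Step 4 — Series with R1: Z_total = R1 + (R2 || C) = 287.8 - j0.6183 Ω = 287.8∠-0.1° Ω.
Step 5 — Power factor: PF = cos(φ) = Re(Z)/|Z| = 287.8/287.8 = 1.
Step 6 — Type: Im(Z) = -0.6183 ⇒ leading (phase φ = -0.1°).

PF = 1 (leading, φ = -0.1°)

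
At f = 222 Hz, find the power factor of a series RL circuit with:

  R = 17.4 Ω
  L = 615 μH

Step 1 — Angular frequency: ω = 2π·f = 2π·222 = 1395 rad/s.
Step 2 — Component impedances:
  R: Z = R = 17.4 Ω
  L: Z = jωL = j·1395·0.000615 = 0 + j0.8578 Ω
Step 3 — Series combination: Z_total = R + L = 17.4 + j0.8578 Ω = 17.42∠2.8° Ω.
Step 4 — Power factor: PF = cos(φ) = Re(Z)/|Z| = 17.4/17.421 = 0.9988.
Step 5 — Type: Im(Z) = 0.8578 ⇒ lagging (phase φ = 2.8°).

PF = 0.9988 (lagging, φ = 2.8°)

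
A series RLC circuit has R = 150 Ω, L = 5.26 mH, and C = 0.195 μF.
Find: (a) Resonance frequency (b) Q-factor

Step 1 — Resonance condition Im(Z)=0 gives ω₀ = 1/√(LC).
Step 2 — ω₀ = 1/√(0.00526·1.95e-07) = 3.122e+04 rad/s.
Step 3 — f₀ = ω₀/(2π) = 4969 Hz.
Step 4 — Series Q: Q = ω₀L/R = 3.122e+04·0.00526/150 = 1.095.

(a) f₀ = 4969 Hz  (b) Q = 1.095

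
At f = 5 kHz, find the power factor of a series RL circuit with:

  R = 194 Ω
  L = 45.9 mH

Step 1 — Angular frequency: ω = 2π·f = 2π·5000 = 3.142e+04 rad/s.
Step 2 — Component impedances:
  R: Z = R = 194 Ω
  L: Z = jωL = j·3.142e+04·0.0459 = 0 + j1442 Ω
Step 3 — Series combination: Z_total = R + L = 194 + j1442 Ω = 1455∠82.3° Ω.
Step 4 — Power factor: PF = cos(φ) = Re(Z)/|Z| = 194/1455 = 0.1333.
Step 5 — Type: Im(Z) = 1442 ⇒ lagging (phase φ = 82.3°).

PF = 0.1333 (lagging, φ = 82.3°)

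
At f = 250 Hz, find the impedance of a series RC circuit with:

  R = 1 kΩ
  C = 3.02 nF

Step 1 — Angular frequency: ω = 2π·f = 2π·250 = 1571 rad/s.
Step 2 — Component impedances:
  R: Z = R = 1000 Ω
  C: Z = 1/(jωC) = -j/(ω·C) = 0 - j2.108e+05 Ω
Step 3 — Series combination: Z_total = R + C = 1000 - j2.108e+05 Ω = 2.108e+05∠-89.7° Ω.

Z = 1000 - j2.108e+05 Ω = 2.108e+05∠-89.7° Ω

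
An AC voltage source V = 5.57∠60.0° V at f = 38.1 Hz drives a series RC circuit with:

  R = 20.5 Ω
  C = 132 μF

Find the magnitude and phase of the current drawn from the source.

Step 1 — Angular frequency: ω = 2π·f = 2π·38.1 = 239.4 rad/s.
Step 2 — Component impedances:
  R: Z = R = 20.5 Ω
  C: Z = 1/(jωC) = -j/(ω·C) = 0 - j31.65 Ω
Step 3 — Series combination: Z_total = R + C = 20.5 - j31.65 Ω = 37.71∠-57.1° Ω.
Step 4 — Source phasor: V = 5.57∠60.0° V = 2.785 + j4.824 V.
Step 5 — Ohm's law: I = V / Z_total = (2.785 + j4.824) / (20.5 - j31.65) = -0.06721 + j0.1315 A.
Step 6 — Convert to polar: |I| = 0.1477 A, ∠I = 117.1°.

I = 0.1477∠117.1° A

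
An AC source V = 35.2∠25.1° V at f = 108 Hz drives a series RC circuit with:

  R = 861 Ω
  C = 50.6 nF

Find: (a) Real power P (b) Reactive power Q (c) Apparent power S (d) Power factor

Step 1 — Angular frequency: ω = 2π·f = 2π·108 = 678.6 rad/s.
Step 2 — Component impedances:
  R: Z = R = 861 Ω
  C: Z = 1/(jωC) = -j/(ω·C) = 0 - j2.912e+04 Ω
Step 3 — Series combination: Z_total = R + C = 861 - j2.912e+04 Ω = 2.914e+04∠-88.3° Ω.
Step 4 — Source phasor: V = 35.2∠25.1° V = 31.88 + j14.93 V.
Step 5 — Current: I = V / Z = -0.0004799 + j0.001109 A = 0.001208∠113.4° A.
Step 6 — Complex power: S = V·I* = 0.001257 - j0.04251 VA.
Step 7 — Real power: P = Re(S) = 0.001257 W.
Step 8 — Reactive power: Q = Im(S) = -0.04251 VAR.
Step 9 — Apparent power: |S| = 0.04253 VA.
Step 10 — Power factor: PF = P/|S| = 0.02955 (leading).

(a) P = 0.001257 W  (b) Q = -0.04251 VAR  (c) S = 0.04253 VA  (d) PF = 0.02955 (leading)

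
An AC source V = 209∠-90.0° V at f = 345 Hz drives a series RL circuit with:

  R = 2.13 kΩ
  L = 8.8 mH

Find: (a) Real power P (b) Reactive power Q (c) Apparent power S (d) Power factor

Step 1 — Angular frequency: ω = 2π·f = 2π·345 = 2168 rad/s.
Step 2 — Component impedances:
  R: Z = R = 2130 Ω
  L: Z = jωL = j·2168·0.0088 = 0 + j19.08 Ω
Step 3 — Series combination: Z_total = R + L = 2130 + j19.08 Ω = 2130∠0.5° Ω.
Step 4 — Source phasor: V = 209∠-90.0° V = 0 - j209 V.
Step 5 — Current: I = V / Z = -0.0008787 - j0.09811 A = 0.09812∠-90.5° A.
Step 6 — Complex power: S = V·I* = 20.51 + j0.1836 VA.
Step 7 — Real power: P = Re(S) = 20.51 W.
Step 8 — Reactive power: Q = Im(S) = 0.1836 VAR.
Step 9 — Apparent power: |S| = 20.51 VA.
Step 10 — Power factor: PF = P/|S| = 1 (lagging).

(a) P = 20.51 W  (b) Q = 0.1836 VAR  (c) S = 20.51 VA  (d) PF = 1 (lagging)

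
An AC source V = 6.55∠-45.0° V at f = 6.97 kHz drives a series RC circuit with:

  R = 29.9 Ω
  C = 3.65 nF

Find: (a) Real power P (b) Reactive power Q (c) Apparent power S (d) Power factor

Step 1 — Angular frequency: ω = 2π·f = 2π·6970 = 4.379e+04 rad/s.
Step 2 — Component impedances:
  R: Z = R = 29.9 Ω
  C: Z = 1/(jωC) = -j/(ω·C) = 0 - j6256 Ω
Step 3 — Series combination: Z_total = R + C = 29.9 - j6256 Ω = 6256∠-89.7° Ω.
Step 4 — Source phasor: V = 6.55∠-45.0° V = 4.632 - j4.632 V.
Step 5 — Current: I = V / Z = 0.0007439 + j0.0007368 A = 0.001047∠44.7° A.
Step 6 — Complex power: S = V·I* = 3.278e-05 - j0.006858 VA.
Step 7 — Real power: P = Re(S) = 3.278e-05 W.
Step 8 — Reactive power: Q = Im(S) = -0.006858 VAR.
Step 9 — Apparent power: |S| = 0.006858 VA.
Step 10 — Power factor: PF = P/|S| = 0.004779 (leading).

(a) P = 3.278e-05 W  (b) Q = -0.006858 VAR  (c) S = 0.006858 VA  (d) PF = 0.004779 (leading)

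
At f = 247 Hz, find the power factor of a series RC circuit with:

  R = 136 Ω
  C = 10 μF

Step 1 — Angular frequency: ω = 2π·f = 2π·247 = 1552 rad/s.
Step 2 — Component impedances:
  R: Z = R = 136 Ω
  C: Z = 1/(jωC) = -j/(ω·C) = 0 - j64.44 Ω
Step 3 — Series combination: Z_total = R + C = 136 - j64.44 Ω = 150.5∠-25.4° Ω.
Step 4 — Power factor: PF = cos(φ) = Re(Z)/|Z| = 136/150.5 = 0.9037.
Step 5 — Type: Im(Z) = -64.44 ⇒ leading (phase φ = -25.4°).

PF = 0.9037 (leading, φ = -25.4°)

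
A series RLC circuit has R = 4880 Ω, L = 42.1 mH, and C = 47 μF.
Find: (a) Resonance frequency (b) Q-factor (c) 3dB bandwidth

Step 1 — Resonance: ω₀ = 1/√(LC) = 1/√(0.0421·4.7e-05) = 710.9 rad/s.
Step 2 — f₀ = ω₀/(2π) = 113.1 Hz.
Step 3 — Series Q: Q = ω₀L/R = 710.9·0.0421/4880 = 0.006133.
Step 4 — Bandwidth: Δω = ω₀/Q = 1.159e+05 rad/s; BW = Δω/(2π) = 1.845e+04 Hz.

(a) f₀ = 113.1 Hz  (b) Q = 0.006133  (c) BW = 1.845e+04 Hz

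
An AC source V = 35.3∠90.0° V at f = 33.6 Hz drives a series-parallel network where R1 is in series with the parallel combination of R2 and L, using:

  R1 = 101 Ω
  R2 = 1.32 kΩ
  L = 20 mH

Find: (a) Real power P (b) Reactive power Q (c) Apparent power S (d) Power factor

Step 1 — Angular frequency: ω = 2π·f = 2π·33.6 = 211.1 rad/s.
Step 2 — Component impedances:
  R1: Z = R = 101 Ω
  R2: Z = R = 1320 Ω
  L: Z = jωL = j·211.1·0.02 = 0 + j4.222 Ω
Step 3 — Parallel branch: R2 || L = 1/(1/R2 + 1/L) = 0.01351 + j4.222 Ω.
Step 4 — Series with R1: Z_total = R1 + (R2 || L) = 101 + j4.222 Ω = 101.1∠2.4° Ω.
Step 5 — Source phasor: V = 35.3∠90.0° V = 0 + j35.3 V.
Step 6 — Current: I = V / Z = 0.01458 + j0.3488 A = 0.3492∠87.6° A.
Step 7 — Complex power: S = V·I* = 12.31 + j0.5147 VA.
Step 8 — Real power: P = Re(S) = 12.31 W.
Step 9 — Reactive power: Q = Im(S) = 0.5147 VAR.
Step 10 — Apparent power: |S| = 12.33 VA.
Step 11 — Power factor: PF = P/|S| = 0.9991 (lagging).

(a) P = 12.31 W  (b) Q = 0.5147 VAR  (c) S = 12.33 VA  (d) PF = 0.9991 (lagging)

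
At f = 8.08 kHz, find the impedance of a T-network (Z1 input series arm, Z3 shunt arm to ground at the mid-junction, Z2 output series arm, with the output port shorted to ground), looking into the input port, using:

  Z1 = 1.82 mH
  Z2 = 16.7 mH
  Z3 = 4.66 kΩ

Step 1 — Angular frequency: ω = 2π·f = 2π·8080 = 5.077e+04 rad/s.
Step 2 — Component impedances:
  Z1: Z = jωL = j·5.077e+04·0.00182 = 0 + j92.4 Ω
  Z2: Z = jωL = j·5.077e+04·0.0167 = 0 + j847.8 Ω
  Z3: Z = R = 4660 Ω
Step 3 — With the output port shorted to ground, the output series arm Z2 runs from the junction to ground; the shunt arm Z3 also runs from the junction to ground. They appear in parallel: Z3 || Z2 = 149.3 + j820.7 Ω.
Step 4 — Series with input arm Z1: Z_in = Z1 + (Z3 || Z2) = 149.3 + j913.1 Ω = 925.2∠80.7° Ω.

Z = 149.3 + j913.1 Ω = 925.2∠80.7° Ω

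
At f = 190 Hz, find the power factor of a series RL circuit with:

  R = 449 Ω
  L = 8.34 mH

Step 1 — Angular frequency: ω = 2π·f = 2π·190 = 1194 rad/s.
Step 2 — Component impedances:
  R: Z = R = 449 Ω
  L: Z = jωL = j·1194·0.00834 = 0 + j9.956 Ω
Step 3 — Series combination: Z_total = R + L = 449 + j9.956 Ω = 449.1∠1.3° Ω.
Step 4 — Power factor: PF = cos(φ) = Re(Z)/|Z| = 449/449.1 = 0.9998.
Step 5 — Type: Im(Z) = 9.956 ⇒ lagging (phase φ = 1.3°).

PF = 0.9998 (lagging, φ = 1.3°)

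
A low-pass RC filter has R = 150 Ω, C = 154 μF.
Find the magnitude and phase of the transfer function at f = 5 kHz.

Step 1 — Angular frequency: ω = 2π·5000 = 3.142e+04 rad/s.
Step 2 — Transfer function: H(jω) = 1/(1 + jωRC).
Step 3 — Denominator: 1 + jωRC = 1 + j·3.142e+04·150·0.000154 = 1 + j725.7.
Step 4 — H = 1.899e-06 - j0.001378.
Step 5 — Magnitude: |H| = 0.001378 (-57.2 dB); phase: φ = -89.9°.

|H| = 0.001378 (-57.2 dB), φ = -89.9°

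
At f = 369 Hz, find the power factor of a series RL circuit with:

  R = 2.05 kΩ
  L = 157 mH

Step 1 — Angular frequency: ω = 2π·f = 2π·369 = 2318 rad/s.
Step 2 — Component impedances:
  R: Z = R = 2050 Ω
  L: Z = jωL = j·2318·0.157 = 0 + j364 Ω
Step 3 — Series combination: Z_total = R + L = 2050 + j364 Ω = 2082∠10.1° Ω.
Step 4 — Power factor: PF = cos(φ) = Re(Z)/|Z| = 2050/2082 = 0.9846.
Step 5 — Type: Im(Z) = 364 ⇒ lagging (phase φ = 10.1°).

PF = 0.9846 (lagging, φ = 10.1°)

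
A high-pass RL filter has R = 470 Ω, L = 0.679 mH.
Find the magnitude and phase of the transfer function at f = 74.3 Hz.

Step 1 — Angular frequency: ω = 2π·74.3 = 466.8 rad/s.
Step 2 — Transfer function: H(jω) = jωL/(R + jωL).
Step 3 — Numerator jωL = j·0.317; denominator R + jωL = 470 + j0.317.
Step 4 — H = 4.549e-07 + j0.0006744.
Step 5 — Magnitude: |H| = 0.0006744 (-63.4 dB); phase: φ = 90.0°.

|H| = 0.0006744 (-63.4 dB), φ = 90.0°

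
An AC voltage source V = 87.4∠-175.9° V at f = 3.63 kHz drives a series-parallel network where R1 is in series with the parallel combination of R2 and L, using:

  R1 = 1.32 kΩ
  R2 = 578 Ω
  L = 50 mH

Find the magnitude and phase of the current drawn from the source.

Step 1 — Angular frequency: ω = 2π·f = 2π·3630 = 2.281e+04 rad/s.
Step 2 — Component impedances:
  R1: Z = R = 1320 Ω
  R2: Z = R = 578 Ω
  L: Z = jωL = j·2.281e+04·0.05 = 0 + j1140 Ω
Step 3 — Parallel branch: R2 || L = 1/(1/R2 + 1/L) = 459.9 + j233.1 Ω.
Step 4 — Series with R1: Z_total = R1 + (R2 || L) = 1780 + j233.1 Ω = 1795∠7.5° Ω.
Step 5 — Source phasor: V = 87.4∠-175.9° V = -87.18 - j6.249 V.
Step 6 — Ohm's law: I = V / Z_total = (-87.18 - j6.249) / (1780 + j233.1) = -0.04861 + j0.002854 A.
Step 7 — Convert to polar: |I| = 0.04869 A, ∠I = 176.6°.

I = 0.04869∠176.6° A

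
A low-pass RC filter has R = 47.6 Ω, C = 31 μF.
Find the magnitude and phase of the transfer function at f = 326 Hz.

Step 1 — Angular frequency: ω = 2π·326 = 2048 rad/s.
Step 2 — Transfer function: H(jω) = 1/(1 + jωRC).
Step 3 — Denominator: 1 + jωRC = 1 + j·2048·47.6·3.1e-05 = 1 + j3.022.
Step 4 — H = 0.09866 - j0.2982.
Step 5 — Magnitude: |H| = 0.3141 (-10.1 dB); phase: φ = -71.7°.

|H| = 0.3141 (-10.1 dB), φ = -71.7°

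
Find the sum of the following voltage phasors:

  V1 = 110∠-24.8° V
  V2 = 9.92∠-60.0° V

Step 1 — Convert each phasor to rectangular form:
  V1 = 110·(cos(-24.8°) + j·sin(-24.8°)) = 99.86 - j46.14 V
  V2 = 9.92·(cos(-60.0°) + j·sin(-60.0°)) = 4.96 - j8.591 V
Step 2 — Sum components: V_total = 104.8 - j54.73 V.
Step 3 — Convert to polar: |V_total| = 118.2 V, ∠V_total = -27.6°.

V_total = 118.2∠-27.6° V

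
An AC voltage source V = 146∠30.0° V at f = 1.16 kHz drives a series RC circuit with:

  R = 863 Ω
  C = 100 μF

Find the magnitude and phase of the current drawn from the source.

Step 1 — Angular frequency: ω = 2π·f = 2π·1160 = 7288 rad/s.
Step 2 — Component impedances:
  R: Z = R = 863 Ω
  C: Z = 1/(jωC) = -j/(ω·C) = 0 - j1.372 Ω
Step 3 — Series combination: Z_total = R + C = 863 - j1.372 Ω = 863∠-0.1° Ω.
Step 4 — Source phasor: V = 146∠30.0° V = 126.4 + j73 V.
Step 5 — Ohm's law: I = V / Z_total = (126.4 + j73) / (863 - j1.372) = 0.1464 + j0.08482 A.
Step 6 — Convert to polar: |I| = 0.1692 A, ∠I = 30.1°.

I = 0.1692∠30.1° A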